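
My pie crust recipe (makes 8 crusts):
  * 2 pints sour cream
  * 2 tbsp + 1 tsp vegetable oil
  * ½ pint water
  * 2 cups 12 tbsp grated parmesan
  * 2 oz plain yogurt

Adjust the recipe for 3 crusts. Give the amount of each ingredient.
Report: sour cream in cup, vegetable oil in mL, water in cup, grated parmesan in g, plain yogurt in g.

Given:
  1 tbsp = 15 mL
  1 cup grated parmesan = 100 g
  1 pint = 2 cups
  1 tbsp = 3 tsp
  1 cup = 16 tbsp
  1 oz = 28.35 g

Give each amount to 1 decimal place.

sour cream: 1.5 cup; vegetable oil: 13.1 mL; water: 0.4 cup; grated parmesan: 103.1 g; plain yogurt: 21.3 g

Scaling factor: 3/8 = 0.375.
sour cream: 2 pint × 3/8 × 2 cup/pint = 1.5 cup
vegetable oil: (2 tbsp + 1 tsp = 7/3 tbsp) × 3/8 × 15 mL/tbsp ≈ 13.1 mL
water: 0.5 pint × 3/8 × 2 cup/pint ≈ 0.4 cup
grated parmesan: (2 cup + 12 tbsp = 2.75 cup) × 3/8 × 100 g/cup ≈ 103.1 g
plain yogurt: 2 oz × 3/8 × 28.35 g/oz ≈ 21.3 g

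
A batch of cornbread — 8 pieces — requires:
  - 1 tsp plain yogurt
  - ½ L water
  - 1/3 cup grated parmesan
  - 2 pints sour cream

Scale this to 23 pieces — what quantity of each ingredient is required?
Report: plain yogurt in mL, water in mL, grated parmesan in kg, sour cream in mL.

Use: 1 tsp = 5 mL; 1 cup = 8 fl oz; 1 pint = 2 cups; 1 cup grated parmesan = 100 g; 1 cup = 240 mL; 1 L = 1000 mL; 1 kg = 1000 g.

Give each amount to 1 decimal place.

plain yogurt: 14.4 mL; water: 1437.5 mL; grated parmesan: 0.1 kg; sour cream: 2760.0 mL

Scaling factor: 23/8 = 2.875.
plain yogurt: 1 tsp × 23/8 × 5 mL/tsp ≈ 14.4 mL
water: 0.5 L × 23/8 × 1000 mL/L = 1437.5 mL
grated parmesan: 1/3 cup × 23/8 × 100 g/cup ÷ 1000 g/kg ≈ 0.1 kg
sour cream: 2 pint × 23/8 × 2 cup/pint × 240 mL/cup = 2760.0 mL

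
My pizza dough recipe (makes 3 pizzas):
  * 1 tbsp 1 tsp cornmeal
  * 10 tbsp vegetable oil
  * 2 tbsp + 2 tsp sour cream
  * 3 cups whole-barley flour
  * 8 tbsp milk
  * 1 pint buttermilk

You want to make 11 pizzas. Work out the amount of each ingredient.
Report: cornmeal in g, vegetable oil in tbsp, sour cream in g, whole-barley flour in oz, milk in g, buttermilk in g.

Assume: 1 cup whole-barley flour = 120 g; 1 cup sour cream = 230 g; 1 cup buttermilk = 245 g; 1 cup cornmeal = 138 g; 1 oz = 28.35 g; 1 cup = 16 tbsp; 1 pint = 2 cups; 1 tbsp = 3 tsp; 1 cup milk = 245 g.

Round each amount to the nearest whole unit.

Scaling factor: 11/3.
cornmeal: (1 tbsp + 1 tsp = 4/3 tbsp) × 11/3 ÷ 16 tbsp/cup × 138 g/cup ≈ 42 g
vegetable oil: 10 tbsp × 11/3 ≈ 37 tbsp
sour cream: (2 tbsp + 2 tsp = 8/3 tbsp) × 11/3 ÷ 16 tbsp/cup × 230 g/cup ≈ 141 g
whole-barley flour: 3 cup × 11/3 × 120 g/cup ÷ 28.35 g/oz ≈ 47 oz
milk: 8 tbsp × 11/3 ÷ 16 tbsp/cup × 245 g/cup ≈ 449 g
buttermilk: 1 pint × 11/3 × 2 cup/pint × 245 g/cup ≈ 1797 g

cornmeal: 42 g; vegetable oil: 37 tbsp; sour cream: 141 g; whole-barley flour: 47 oz; milk: 449 g; buttermilk: 1797 g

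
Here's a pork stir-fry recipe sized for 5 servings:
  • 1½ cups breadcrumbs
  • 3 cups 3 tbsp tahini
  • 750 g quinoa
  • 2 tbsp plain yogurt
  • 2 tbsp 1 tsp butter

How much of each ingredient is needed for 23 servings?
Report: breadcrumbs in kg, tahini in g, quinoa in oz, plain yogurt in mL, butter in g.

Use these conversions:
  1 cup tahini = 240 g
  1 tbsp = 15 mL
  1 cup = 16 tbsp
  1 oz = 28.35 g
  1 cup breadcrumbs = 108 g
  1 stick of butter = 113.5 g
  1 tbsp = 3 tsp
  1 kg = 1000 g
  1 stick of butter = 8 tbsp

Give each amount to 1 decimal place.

Scaling factor: 23/5 = 4.6.
breadcrumbs: 1.5 cup × 23/5 × 108 g/cup ÷ 1000 g/kg ≈ 0.7 kg
tahini: (3 cup + 3 tbsp = 3.1875 cup) × 23/5 × 240 g/cup = 3519.0 g
quinoa: 750 g × 23/5 ÷ 28.35 g/oz ≈ 121.7 oz
plain yogurt: 2 tbsp × 23/5 × 15 mL/tbsp = 138.0 mL
butter: (2 tbsp + 1 tsp = 7/3 tbsp) × 23/5 ÷ 8 tbsp/stick × 113.5 g/stick ≈ 152.3 g

breadcrumbs: 0.7 kg; tahini: 3519.0 g; quinoa: 121.7 oz; plain yogurt: 138.0 mL; butter: 152.3 g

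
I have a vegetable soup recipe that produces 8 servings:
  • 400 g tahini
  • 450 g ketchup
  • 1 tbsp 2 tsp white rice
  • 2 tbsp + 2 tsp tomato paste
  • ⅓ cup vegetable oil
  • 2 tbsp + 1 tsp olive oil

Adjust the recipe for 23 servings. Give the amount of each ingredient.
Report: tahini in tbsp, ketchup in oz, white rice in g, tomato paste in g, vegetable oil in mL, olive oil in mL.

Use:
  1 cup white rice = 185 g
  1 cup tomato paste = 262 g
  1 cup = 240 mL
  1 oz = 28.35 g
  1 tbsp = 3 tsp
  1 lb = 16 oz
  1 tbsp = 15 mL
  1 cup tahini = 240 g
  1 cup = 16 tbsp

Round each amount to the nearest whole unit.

tahini: 77 tbsp; ketchup: 46 oz; white rice: 55 g; tomato paste: 126 g; vegetable oil: 230 mL; olive oil: 101 mL

Scaling factor: 23/8 = 2.875.
tahini: 400 g × 23/8 ÷ 240 g/cup × 16 tbsp/cup ≈ 77 tbsp
ketchup: 450 g × 23/8 ÷ 28.35 g/oz ≈ 46 oz
white rice: (1 tbsp + 2 tsp = 5/3 tbsp) × 23/8 ÷ 16 tbsp/cup × 185 g/cup ≈ 55 g
tomato paste: (2 tbsp + 2 tsp = 8/3 tbsp) × 23/8 ÷ 16 tbsp/cup × 262 g/cup ≈ 126 g
vegetable oil: 1/3 cup × 23/8 × 240 mL/cup = 230 mL
olive oil: (2 tbsp + 1 tsp = 7/3 tbsp) × 23/8 × 15 mL/tbsp ≈ 101 mL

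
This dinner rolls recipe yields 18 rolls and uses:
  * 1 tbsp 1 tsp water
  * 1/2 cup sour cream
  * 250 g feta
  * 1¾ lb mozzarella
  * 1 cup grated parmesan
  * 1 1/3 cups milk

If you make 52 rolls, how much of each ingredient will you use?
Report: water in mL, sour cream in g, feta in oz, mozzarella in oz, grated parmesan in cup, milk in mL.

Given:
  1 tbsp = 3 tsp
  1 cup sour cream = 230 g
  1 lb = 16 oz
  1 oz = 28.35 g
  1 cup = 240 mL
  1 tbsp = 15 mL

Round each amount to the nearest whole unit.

water: 58 mL; sour cream: 332 g; feta: 25 oz; mozzarella: 81 oz; grated parmesan: 3 cup; milk: 924 mL

Scaling factor: 52/18 = 26/9.
water: (1 tbsp + 1 tsp = 4/3 tbsp) × 26/9 × 15 mL/tbsp ≈ 58 mL
sour cream: 0.5 cup × 26/9 × 230 g/cup ≈ 332 g
feta: 250 g × 26/9 ÷ 28.35 g/oz ≈ 25 oz
mozzarella: 1.75 lb × 26/9 × 16 oz/lb ≈ 81 oz
grated parmesan: 1 cup × 26/9 ≈ 3 cup
milk: 4/3 cup × 26/9 × 240 mL/cup ≈ 924 mL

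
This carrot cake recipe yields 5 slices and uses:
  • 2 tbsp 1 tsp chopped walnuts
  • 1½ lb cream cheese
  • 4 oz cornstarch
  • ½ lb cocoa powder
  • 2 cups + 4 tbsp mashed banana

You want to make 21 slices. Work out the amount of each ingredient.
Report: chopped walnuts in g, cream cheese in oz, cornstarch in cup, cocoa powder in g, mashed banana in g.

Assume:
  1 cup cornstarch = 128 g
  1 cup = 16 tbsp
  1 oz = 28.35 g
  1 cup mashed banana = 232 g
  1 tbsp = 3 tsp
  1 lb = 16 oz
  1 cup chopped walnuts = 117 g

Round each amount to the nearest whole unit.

chopped walnuts: 72 g; cream cheese: 101 oz; cornstarch: 4 cup; cocoa powder: 953 g; mashed banana: 2192 g

Scaling factor: 21/5 = 4.2.
chopped walnuts: (2 tbsp + 1 tsp = 7/3 tbsp) × 21/5 ÷ 16 tbsp/cup × 117 g/cup ≈ 72 g
cream cheese: 1.5 lb × 21/5 × 16 oz/lb ≈ 101 oz
cornstarch: 4 oz × 21/5 × 28.35 g/oz ÷ 128 g/cup ≈ 4 cup
cocoa powder: 0.5 lb × 21/5 × 16 oz/lb × 28.35 g/oz ≈ 953 g
mashed banana: (2 cup + 4 tbsp = 2.25 cup) × 21/5 × 232 g/cup ≈ 2192 g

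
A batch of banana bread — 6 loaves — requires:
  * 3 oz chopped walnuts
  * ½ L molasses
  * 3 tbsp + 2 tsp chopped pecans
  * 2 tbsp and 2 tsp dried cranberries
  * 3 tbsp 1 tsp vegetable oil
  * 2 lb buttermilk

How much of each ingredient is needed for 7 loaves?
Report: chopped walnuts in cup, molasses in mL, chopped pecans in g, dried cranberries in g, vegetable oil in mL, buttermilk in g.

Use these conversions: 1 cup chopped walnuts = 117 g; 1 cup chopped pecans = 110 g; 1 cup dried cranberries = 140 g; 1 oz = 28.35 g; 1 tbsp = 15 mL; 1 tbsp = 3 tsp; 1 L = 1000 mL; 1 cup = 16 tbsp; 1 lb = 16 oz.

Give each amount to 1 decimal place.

Scaling factor: 7/6.
chopped walnuts: 3 oz × 7/6 × 28.35 g/oz ÷ 117 g/cup ≈ 0.8 cup
molasses: 0.5 L × 7/6 × 1000 mL/L ≈ 583.3 mL
chopped pecans: (3 tbsp + 2 tsp = 11/3 tbsp) × 7/6 ÷ 16 tbsp/cup × 110 g/cup ≈ 29.4 g
dried cranberries: (2 tbsp + 2 tsp = 8/3 tbsp) × 7/6 ÷ 16 tbsp/cup × 140 g/cup ≈ 27.2 g
vegetable oil: (3 tbsp + 1 tsp = 10/3 tbsp) × 7/6 × 15 mL/tbsp ≈ 58.3 mL
buttermilk: 2 lb × 7/6 × 16 oz/lb × 28.35 g/oz = 1058.4 g

chopped walnuts: 0.8 cup; molasses: 583.3 mL; chopped pecans: 29.4 g; dried cranberries: 27.2 g; vegetable oil: 58.3 mL; buttermilk: 1058.4 g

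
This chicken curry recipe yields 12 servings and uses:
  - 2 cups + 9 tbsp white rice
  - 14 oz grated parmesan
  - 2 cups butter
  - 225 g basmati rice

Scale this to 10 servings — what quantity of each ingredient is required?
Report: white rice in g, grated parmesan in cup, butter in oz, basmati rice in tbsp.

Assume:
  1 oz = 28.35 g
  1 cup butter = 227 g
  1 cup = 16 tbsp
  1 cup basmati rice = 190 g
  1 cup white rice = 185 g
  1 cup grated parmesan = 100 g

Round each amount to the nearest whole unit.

white rice: 395 g; grated parmesan: 3 cup; butter: 13 oz; basmati rice: 16 tbsp

Scaling factor: 10/12 = 5/6.
white rice: (2 cup + 9 tbsp = 2.5625 cup) × 5/6 × 185 g/cup ≈ 395 g
grated parmesan: 14 oz × 5/6 × 28.35 g/oz ÷ 100 g/cup ≈ 3 cup
butter: 2 cup × 5/6 × 227 g/cup ÷ 28.35 g/oz ≈ 13 oz
basmati rice: 225 g × 5/6 ÷ 190 g/cup × 16 tbsp/cup ≈ 16 tbsp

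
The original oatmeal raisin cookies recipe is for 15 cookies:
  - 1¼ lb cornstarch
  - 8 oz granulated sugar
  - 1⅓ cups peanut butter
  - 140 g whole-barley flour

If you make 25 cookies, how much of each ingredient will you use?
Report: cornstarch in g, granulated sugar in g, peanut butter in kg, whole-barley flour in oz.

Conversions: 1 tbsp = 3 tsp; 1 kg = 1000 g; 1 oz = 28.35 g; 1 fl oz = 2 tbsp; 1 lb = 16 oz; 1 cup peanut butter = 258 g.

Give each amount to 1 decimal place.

Scaling factor: 25/15 = 5/3.
cornstarch: 1.25 lb × 5/3 × 16 oz/lb × 28.35 g/oz = 945.0 g
granulated sugar: 8 oz × 5/3 × 28.35 g/oz = 378.0 g
peanut butter: 4/3 cup × 5/3 × 258 g/cup ÷ 1000 g/kg ≈ 0.6 kg
whole-barley flour: 140 g × 5/3 ÷ 28.35 g/oz ≈ 8.2 oz

cornstarch: 945.0 g; granulated sugar: 378.0 g; peanut butter: 0.6 kg; whole-barley flour: 8.2 oz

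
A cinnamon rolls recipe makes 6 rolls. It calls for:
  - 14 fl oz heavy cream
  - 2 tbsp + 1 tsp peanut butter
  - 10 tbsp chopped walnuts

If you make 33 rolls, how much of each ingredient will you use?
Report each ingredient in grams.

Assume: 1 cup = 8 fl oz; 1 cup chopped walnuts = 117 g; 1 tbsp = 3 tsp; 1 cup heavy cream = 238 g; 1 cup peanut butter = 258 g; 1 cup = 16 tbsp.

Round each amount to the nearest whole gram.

Scaling factor: 33/6 = 11/2 = 5.5.
heavy cream: 14 fl oz × 11/2 ÷ 8 fl oz/cup × 238 g/cup ≈ 2291 g
peanut butter: (2 tbsp + 1 tsp = 7/3 tbsp) × 11/2 ÷ 16 tbsp/cup × 258 g/cup ≈ 207 g
chopped walnuts: 10 tbsp × 11/2 ÷ 16 tbsp/cup × 117 g/cup ≈ 402 g

heavy cream: 2291 g; peanut butter: 207 g; chopped walnuts: 402 g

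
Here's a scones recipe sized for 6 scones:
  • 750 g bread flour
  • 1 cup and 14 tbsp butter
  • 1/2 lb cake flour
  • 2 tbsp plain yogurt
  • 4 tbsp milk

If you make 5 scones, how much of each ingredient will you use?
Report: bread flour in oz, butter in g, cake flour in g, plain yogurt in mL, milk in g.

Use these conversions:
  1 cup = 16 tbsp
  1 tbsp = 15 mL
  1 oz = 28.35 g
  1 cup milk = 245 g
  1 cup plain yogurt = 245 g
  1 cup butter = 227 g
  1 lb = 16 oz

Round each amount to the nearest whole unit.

Scaling factor: 5/6.
bread flour: 750 g × 5/6 ÷ 28.35 g/oz ≈ 22 oz
butter: (1 cup + 14 tbsp = 1.875 cup) × 5/6 × 227 g/cup ≈ 355 g
cake flour: 0.5 lb × 5/6 × 16 oz/lb × 28.35 g/oz = 189 g
plain yogurt: 2 tbsp × 5/6 × 15 mL/tbsp = 25 mL
milk: 4 tbsp × 5/6 ÷ 16 tbsp/cup × 245 g/cup ≈ 51 g

bread flour: 22 oz; butter: 355 g; cake flour: 189 g; plain yogurt: 25 mL; milk: 51 g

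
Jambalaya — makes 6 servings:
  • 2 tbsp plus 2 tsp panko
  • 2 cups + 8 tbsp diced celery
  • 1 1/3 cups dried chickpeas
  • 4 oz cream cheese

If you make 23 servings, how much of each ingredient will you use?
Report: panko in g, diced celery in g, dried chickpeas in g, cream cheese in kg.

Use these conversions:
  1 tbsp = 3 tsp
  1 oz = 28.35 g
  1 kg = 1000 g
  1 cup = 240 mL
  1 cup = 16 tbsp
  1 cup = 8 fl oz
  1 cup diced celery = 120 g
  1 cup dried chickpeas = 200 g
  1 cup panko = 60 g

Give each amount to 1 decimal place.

Scaling factor: 23/6.
panko: (2 tbsp + 2 tsp = 8/3 tbsp) × 23/6 ÷ 16 tbsp/cup × 60 g/cup ≈ 38.3 g
diced celery: (2 cup + 8 tbsp = 2.5 cup) × 23/6 × 120 g/cup = 1150.0 g
dried chickpeas: 4/3 cup × 23/6 × 200 g/cup ≈ 1022.2 g
cream cheese: 4 oz × 23/6 × 28.35 g/oz ÷ 1000 g/kg ≈ 0.4 kg

panko: 38.3 g; diced celery: 1150.0 g; dried chickpeas: 1022.2 g; cream cheese: 0.4 kg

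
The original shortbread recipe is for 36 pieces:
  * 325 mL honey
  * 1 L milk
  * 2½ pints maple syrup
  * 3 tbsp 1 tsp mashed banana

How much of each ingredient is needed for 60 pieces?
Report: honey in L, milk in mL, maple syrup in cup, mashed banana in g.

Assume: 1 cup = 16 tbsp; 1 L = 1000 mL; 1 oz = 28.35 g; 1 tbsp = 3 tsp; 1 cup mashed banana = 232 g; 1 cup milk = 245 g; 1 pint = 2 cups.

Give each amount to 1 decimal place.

Scaling factor: 60/36 = 5/3.
honey: 325 mL × 5/3 ÷ 1000 mL/L ≈ 0.5 L
milk: 1 L × 5/3 × 1000 mL/L ≈ 1666.7 mL
maple syrup: 2.5 pint × 5/3 × 2 cup/pint ≈ 8.3 cup
mashed banana: (3 tbsp + 1 tsp = 10/3 tbsp) × 5/3 ÷ 16 tbsp/cup × 232 g/cup ≈ 80.6 g

honey: 0.5 L; milk: 1666.7 mL; maple syrup: 8.3 cup; mashed banana: 80.6 g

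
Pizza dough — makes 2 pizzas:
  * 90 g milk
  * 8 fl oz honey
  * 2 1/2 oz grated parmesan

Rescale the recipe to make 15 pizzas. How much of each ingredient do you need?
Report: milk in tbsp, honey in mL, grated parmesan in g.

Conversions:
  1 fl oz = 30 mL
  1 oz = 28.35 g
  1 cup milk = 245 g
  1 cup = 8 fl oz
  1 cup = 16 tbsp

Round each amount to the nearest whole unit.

milk: 44 tbsp; honey: 1800 mL; grated parmesan: 532 g

Scaling factor: 15/2 = 7.5.
milk: 90 g × 15/2 ÷ 245 g/cup × 16 tbsp/cup ≈ 44 tbsp
honey: 8 fl oz × 15/2 × 30 mL/fl oz = 1800 mL
grated parmesan: 2.5 oz × 15/2 × 28.35 g/oz ≈ 532 g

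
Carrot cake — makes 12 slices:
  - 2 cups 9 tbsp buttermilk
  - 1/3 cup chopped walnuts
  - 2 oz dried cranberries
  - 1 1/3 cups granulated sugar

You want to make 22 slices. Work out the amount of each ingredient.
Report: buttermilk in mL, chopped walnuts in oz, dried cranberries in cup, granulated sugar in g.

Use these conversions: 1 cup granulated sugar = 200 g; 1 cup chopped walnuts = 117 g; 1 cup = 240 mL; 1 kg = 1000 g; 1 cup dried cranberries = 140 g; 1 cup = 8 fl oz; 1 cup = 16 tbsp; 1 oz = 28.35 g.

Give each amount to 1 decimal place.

Scaling factor: 22/12 = 11/6.
buttermilk: (2 cup + 9 tbsp = 2.5625 cup) × 11/6 × 240 mL/cup = 1127.5 mL
chopped walnuts: 1/3 cup × 11/6 × 117 g/cup ÷ 28.35 g/oz ≈ 2.5 oz
dried cranberries: 2 oz × 11/6 × 28.35 g/oz ÷ 140 g/cup ≈ 0.7 cup
granulated sugar: 4/3 cup × 11/6 × 200 g/cup ≈ 488.9 g

buttermilk: 1127.5 mL; chopped walnuts: 2.5 oz; dried cranberries: 0.7 cup; granulated sugar: 488.9 g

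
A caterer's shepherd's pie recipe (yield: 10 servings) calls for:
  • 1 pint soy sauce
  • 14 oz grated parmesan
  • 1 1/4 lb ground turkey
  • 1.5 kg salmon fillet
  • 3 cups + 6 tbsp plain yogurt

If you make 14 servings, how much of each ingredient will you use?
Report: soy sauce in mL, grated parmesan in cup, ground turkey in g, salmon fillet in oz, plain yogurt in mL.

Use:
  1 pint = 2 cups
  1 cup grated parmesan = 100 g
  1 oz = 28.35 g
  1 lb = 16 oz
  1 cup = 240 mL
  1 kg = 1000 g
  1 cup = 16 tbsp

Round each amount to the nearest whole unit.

soy sauce: 672 mL; grated parmesan: 6 cup; ground turkey: 794 g; salmon fillet: 74 oz; plain yogurt: 1134 mL

Scaling factor: 14/10 = 7/5 = 1.4.
soy sauce: 1 pint × 7/5 × 2 cup/pint × 240 mL/cup = 672 mL
grated parmesan: 14 oz × 7/5 × 28.35 g/oz ÷ 100 g/cup ≈ 6 cup
ground turkey: 1.25 lb × 7/5 × 16 oz/lb × 28.35 g/oz ≈ 794 g
salmon fillet: 1.5 kg × 7/5 × 1000 g/kg ÷ 28.35 g/oz ≈ 74 oz
plain yogurt: (3 cup + 6 tbsp = 3.375 cup) × 7/5 × 240 mL/cup = 1134 mL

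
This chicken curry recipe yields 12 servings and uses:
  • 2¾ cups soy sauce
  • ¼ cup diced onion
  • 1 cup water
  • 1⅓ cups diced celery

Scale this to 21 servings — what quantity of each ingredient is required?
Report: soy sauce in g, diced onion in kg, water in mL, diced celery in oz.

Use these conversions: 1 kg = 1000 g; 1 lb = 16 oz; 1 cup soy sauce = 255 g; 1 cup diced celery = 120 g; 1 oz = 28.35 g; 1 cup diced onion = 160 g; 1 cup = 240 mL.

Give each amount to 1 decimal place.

Scaling factor: 21/12 = 7/4 = 1.75.
soy sauce: 2.75 cup × 7/4 × 255 g/cup ≈ 1227.2 g
diced onion: 0.25 cup × 7/4 × 160 g/cup ÷ 1000 g/kg ≈ 0.1 kg
water: 1 cup × 7/4 × 240 mL/cup = 420.0 mL
diced celery: 4/3 cup × 7/4 × 120 g/cup ÷ 28.35 g/oz ≈ 9.9 oz

soy sauce: 1227.2 g; diced onion: 0.1 kg; water: 420.0 mL; diced celery: 9.9 oz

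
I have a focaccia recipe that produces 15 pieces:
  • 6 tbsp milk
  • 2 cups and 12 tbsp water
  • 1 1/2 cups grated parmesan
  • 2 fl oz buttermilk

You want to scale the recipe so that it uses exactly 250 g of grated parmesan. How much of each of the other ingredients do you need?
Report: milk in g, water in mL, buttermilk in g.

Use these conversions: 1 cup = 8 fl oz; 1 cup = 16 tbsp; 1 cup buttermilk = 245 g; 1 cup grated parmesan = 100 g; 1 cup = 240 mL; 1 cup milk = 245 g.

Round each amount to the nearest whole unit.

milk: 153 g; water: 1100 mL; buttermilk: 102 g

The original recipe has 150 g of grated parmesan, so the scaling factor is 250 ÷ 150 = 5/3.
milk: 6 tbsp × 5/3 ÷ 16 tbsp/cup × 245 g/cup ≈ 153 g
water: (2 cup + 12 tbsp = 2.75 cup) × 5/3 × 240 mL/cup = 1100 mL
buttermilk: 2 fl oz × 5/3 ÷ 8 fl oz/cup × 245 g/cup ≈ 102 g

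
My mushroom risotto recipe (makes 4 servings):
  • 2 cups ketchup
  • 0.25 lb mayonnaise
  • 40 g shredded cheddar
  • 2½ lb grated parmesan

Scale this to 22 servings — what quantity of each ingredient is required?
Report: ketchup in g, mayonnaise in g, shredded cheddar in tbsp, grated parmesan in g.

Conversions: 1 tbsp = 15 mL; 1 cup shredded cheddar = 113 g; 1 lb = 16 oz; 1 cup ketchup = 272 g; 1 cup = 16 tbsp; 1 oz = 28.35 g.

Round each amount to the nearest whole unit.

ketchup: 2992 g; mayonnaise: 624 g; shredded cheddar: 31 tbsp; grated parmesan: 6237 g

Scaling factor: 22/4 = 11/2 = 5.5.
ketchup: 2 cup × 11/2 × 272 g/cup = 2992 g
mayonnaise: 0.25 lb × 11/2 × 16 oz/lb × 28.35 g/oz ≈ 624 g
shredded cheddar: 40 g × 11/2 ÷ 113 g/cup × 16 tbsp/cup ≈ 31 tbsp
grated parmesan: 2.5 lb × 11/2 × 16 oz/lb × 28.35 g/oz = 6237 g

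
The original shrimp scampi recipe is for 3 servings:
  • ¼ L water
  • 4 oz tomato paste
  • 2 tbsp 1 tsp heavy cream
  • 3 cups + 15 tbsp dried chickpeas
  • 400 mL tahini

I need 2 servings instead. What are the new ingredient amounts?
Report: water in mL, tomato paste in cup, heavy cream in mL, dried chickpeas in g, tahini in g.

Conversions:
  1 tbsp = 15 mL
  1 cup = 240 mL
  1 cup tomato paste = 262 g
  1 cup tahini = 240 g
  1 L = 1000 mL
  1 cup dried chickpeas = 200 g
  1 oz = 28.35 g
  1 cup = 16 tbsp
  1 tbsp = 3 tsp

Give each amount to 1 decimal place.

Scaling factor: 2/3.
water: 0.25 L × 2/3 × 1000 mL/L ≈ 166.7 mL
tomato paste: 4 oz × 2/3 × 28.35 g/oz ÷ 262 g/cup ≈ 0.3 cup
heavy cream: (2 tbsp + 1 tsp = 7/3 tbsp) × 2/3 × 15 mL/tbsp ≈ 23.3 mL
dried chickpeas: (3 cup + 15 tbsp = 3.9375 cup) × 2/3 × 200 g/cup = 525.0 g
tahini: 400 mL × 2/3 ÷ 240 mL/cup × 240 g/cup ≈ 266.7 g

water: 166.7 mL; tomato paste: 0.3 cup; heavy cream: 23.3 mL; dried chickpeas: 525.0 g; tahini: 266.7 g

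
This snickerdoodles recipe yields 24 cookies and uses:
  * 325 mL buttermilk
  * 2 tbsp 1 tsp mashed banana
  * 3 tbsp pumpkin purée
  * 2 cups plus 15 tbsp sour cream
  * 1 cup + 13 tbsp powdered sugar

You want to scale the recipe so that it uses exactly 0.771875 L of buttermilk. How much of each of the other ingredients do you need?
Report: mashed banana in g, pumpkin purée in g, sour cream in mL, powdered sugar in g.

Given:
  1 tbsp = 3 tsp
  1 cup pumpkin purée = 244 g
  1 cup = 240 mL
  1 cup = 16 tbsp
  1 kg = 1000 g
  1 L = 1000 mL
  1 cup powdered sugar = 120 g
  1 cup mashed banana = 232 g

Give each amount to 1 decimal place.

The original recipe has 0.325 L of buttermilk, so the scaling factor is 0.771875 ÷ 0.325 = 19/8 = 2.375.
mashed banana: (2 tbsp + 1 tsp = 7/3 tbsp) × 19/8 ÷ 16 tbsp/cup × 232 g/cup ≈ 80.4 g
pumpkin purée: 3 tbsp × 19/8 ÷ 16 tbsp/cup × 244 g/cup ≈ 108.7 g
sour cream: (2 cup + 15 tbsp = 2.9375 cup) × 19/8 × 240 mL/cup ≈ 1674.4 mL
powdered sugar: (1 cup + 13 tbsp = 1.8125 cup) × 19/8 × 120 g/cup ≈ 516.6 g

mashed banana: 80.4 g; pumpkin purée: 108.7 g; sour cream: 1674.4 mL; powdered sugar: 516.6 g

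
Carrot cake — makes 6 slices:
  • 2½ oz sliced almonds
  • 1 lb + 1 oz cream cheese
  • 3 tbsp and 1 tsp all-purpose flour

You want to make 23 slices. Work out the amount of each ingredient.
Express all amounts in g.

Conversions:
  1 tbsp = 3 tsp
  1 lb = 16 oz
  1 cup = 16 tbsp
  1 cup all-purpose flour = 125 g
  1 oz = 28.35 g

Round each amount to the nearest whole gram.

sliced almonds: 272 g; cream cheese: 1847 g; all-purpose flour: 100 g

Scaling factor: 23/6.
sliced almonds: 2.5 oz × 23/6 × 28.35 g/oz ≈ 272 g
cream cheese: (1 lb + 1 oz = 1.0625 lb) × 23/6 × 16 oz/lb × 28.35 g/oz ≈ 1847 g
all-purpose flour: (3 tbsp + 1 tsp = 10/3 tbsp) × 23/6 ÷ 16 tbsp/cup × 125 g/cup ≈ 100 g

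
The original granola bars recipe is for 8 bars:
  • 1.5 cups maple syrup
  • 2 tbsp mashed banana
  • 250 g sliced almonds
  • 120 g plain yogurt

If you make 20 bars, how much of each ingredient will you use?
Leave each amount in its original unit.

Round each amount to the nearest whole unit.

maple syrup: 4 cup; mashed banana: 5 tbsp; sliced almonds: 625 g; plain yogurt: 300 g

Scaling factor: 20/8 = 5/2 = 2.5.
maple syrup: 1.5 cup × 5/2 ≈ 4 cup
mashed banana: 2 tbsp × 5/2 = 5 tbsp
sliced almonds: 250 g × 5/2 = 625 g
plain yogurt: 120 g × 5/2 = 300 g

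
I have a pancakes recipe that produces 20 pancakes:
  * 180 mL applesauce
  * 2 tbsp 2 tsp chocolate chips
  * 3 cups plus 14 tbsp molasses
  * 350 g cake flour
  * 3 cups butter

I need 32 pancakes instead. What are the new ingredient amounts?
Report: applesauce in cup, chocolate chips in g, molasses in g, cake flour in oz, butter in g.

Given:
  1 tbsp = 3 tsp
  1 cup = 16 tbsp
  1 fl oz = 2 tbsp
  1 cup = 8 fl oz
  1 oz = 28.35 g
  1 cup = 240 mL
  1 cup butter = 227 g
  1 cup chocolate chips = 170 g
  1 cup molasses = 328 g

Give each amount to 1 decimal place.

applesauce: 1.2 cup; chocolate chips: 45.3 g; molasses: 2033.6 g; cake flour: 19.8 oz; butter: 1089.6 g

Scaling factor: 32/20 = 8/5 = 1.6.
applesauce: 180 mL × 8/5 ÷ 240 mL/cup = 1.2 cup
chocolate chips: (2 tbsp + 2 tsp = 8/3 tbsp) × 8/5 ÷ 16 tbsp/cup × 170 g/cup ≈ 45.3 g
molasses: (3 cup + 14 tbsp = 3.875 cup) × 8/5 × 328 g/cup = 2033.6 g
cake flour: 350 g × 8/5 ÷ 28.35 g/oz ≈ 19.8 oz
butter: 3 cup × 8/5 × 227 g/cup = 1089.6 g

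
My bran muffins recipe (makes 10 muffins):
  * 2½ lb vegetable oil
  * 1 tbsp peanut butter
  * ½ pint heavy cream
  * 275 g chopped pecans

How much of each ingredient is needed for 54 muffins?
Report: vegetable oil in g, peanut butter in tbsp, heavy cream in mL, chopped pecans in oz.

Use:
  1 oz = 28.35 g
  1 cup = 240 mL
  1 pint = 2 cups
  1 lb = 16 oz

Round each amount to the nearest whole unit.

Scaling factor: 54/10 = 27/5 = 5.4.
vegetable oil: 2.5 lb × 27/5 × 16 oz/lb × 28.35 g/oz ≈ 6124 g
peanut butter: 1 tbsp × 27/5 ≈ 5 tbsp
heavy cream: 0.5 pint × 27/5 × 2 cup/pint × 240 mL/cup = 1296 mL
chopped pecans: 275 g × 27/5 ÷ 28.35 g/oz ≈ 52 oz

vegetable oil: 6124 g; peanut butter: 5 tbsp; heavy cream: 1296 mL; chopped pecans: 52 oz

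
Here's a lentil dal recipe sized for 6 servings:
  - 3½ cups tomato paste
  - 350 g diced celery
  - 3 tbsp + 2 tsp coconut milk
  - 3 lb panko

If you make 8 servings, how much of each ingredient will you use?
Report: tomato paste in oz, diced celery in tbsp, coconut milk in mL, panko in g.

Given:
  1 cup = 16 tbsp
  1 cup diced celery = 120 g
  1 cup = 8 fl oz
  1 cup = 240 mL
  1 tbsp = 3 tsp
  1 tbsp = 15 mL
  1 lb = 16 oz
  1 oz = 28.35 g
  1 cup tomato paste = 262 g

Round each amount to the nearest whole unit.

tomato paste: 43 oz; diced celery: 62 tbsp; coconut milk: 73 mL; panko: 1814 g

Scaling factor: 8/6 = 4/3.
tomato paste: 3.5 cup × 4/3 × 262 g/cup ÷ 28.35 g/oz ≈ 43 oz
diced celery: 350 g × 4/3 ÷ 120 g/cup × 16 tbsp/cup ≈ 62 tbsp
coconut milk: (3 tbsp + 2 tsp = 11/3 tbsp) × 4/3 × 15 mL/tbsp ≈ 73 mL
panko: 3 lb × 4/3 × 16 oz/lb × 28.35 g/oz ≈ 1814 g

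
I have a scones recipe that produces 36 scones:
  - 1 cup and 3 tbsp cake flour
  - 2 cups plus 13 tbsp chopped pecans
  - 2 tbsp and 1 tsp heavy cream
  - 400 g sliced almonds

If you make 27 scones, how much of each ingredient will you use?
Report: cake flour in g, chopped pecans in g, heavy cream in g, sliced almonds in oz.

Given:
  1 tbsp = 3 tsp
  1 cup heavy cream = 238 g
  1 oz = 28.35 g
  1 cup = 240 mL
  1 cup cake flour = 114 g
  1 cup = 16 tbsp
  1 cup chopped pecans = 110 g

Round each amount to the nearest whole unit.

cake flour: 102 g; chopped pecans: 232 g; heavy cream: 26 g; sliced almonds: 11 oz

Scaling factor: 27/36 = 3/4 = 0.75.
cake flour: (1 cup + 3 tbsp = 1.1875 cup) × 3/4 × 114 g/cup ≈ 102 g
chopped pecans: (2 cup + 13 tbsp = 2.8125 cup) × 3/4 × 110 g/cup ≈ 232 g
heavy cream: (2 tbsp + 1 tsp = 7/3 tbsp) × 3/4 ÷ 16 tbsp/cup × 238 g/cup ≈ 26 g
sliced almonds: 400 g × 3/4 ÷ 28.35 g/oz ≈ 11 oz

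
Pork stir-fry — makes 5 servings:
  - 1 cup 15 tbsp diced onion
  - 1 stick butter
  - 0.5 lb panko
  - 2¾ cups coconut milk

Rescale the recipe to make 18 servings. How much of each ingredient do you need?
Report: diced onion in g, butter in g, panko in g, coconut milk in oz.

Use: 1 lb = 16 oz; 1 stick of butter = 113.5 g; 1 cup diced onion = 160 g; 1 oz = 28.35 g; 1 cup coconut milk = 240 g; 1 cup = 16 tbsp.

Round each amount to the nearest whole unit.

diced onion: 1116 g; butter: 409 g; panko: 816 g; coconut milk: 84 oz

Scaling factor: 18/5 = 3.6.
diced onion: (1 cup + 15 tbsp = 1.9375 cup) × 18/5 × 160 g/cup = 1116 g
butter: 1 stick × 18/5 × 113.5 g/stick ≈ 409 g
panko: 0.5 lb × 18/5 × 16 oz/lb × 28.35 g/oz ≈ 816 g
coconut milk: 2.75 cup × 18/5 × 240 g/cup ÷ 28.35 g/oz ≈ 84 oz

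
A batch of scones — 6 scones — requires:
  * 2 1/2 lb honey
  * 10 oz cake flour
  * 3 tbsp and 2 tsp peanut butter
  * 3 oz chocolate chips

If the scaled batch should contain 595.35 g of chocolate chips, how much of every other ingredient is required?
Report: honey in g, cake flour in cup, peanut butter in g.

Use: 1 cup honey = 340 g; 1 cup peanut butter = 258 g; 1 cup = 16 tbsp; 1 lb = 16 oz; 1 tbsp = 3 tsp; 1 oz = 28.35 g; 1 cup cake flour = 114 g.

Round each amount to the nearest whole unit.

honey: 7938 g; cake flour: 17 cup; peanut butter: 414 g

The original recipe has 85.05 g of chocolate chips, so the scaling factor is 595.35 ÷ 85.05 = 7.
honey: 2.5 lb × 7 × 16 oz/lb × 28.35 g/oz = 7938 g
cake flour: 10 oz × 7 × 28.35 g/oz ÷ 114 g/cup ≈ 17 cup
peanut butter: (3 tbsp + 2 tsp = 11/3 tbsp) × 7 ÷ 16 tbsp/cup × 258 g/cup ≈ 414 g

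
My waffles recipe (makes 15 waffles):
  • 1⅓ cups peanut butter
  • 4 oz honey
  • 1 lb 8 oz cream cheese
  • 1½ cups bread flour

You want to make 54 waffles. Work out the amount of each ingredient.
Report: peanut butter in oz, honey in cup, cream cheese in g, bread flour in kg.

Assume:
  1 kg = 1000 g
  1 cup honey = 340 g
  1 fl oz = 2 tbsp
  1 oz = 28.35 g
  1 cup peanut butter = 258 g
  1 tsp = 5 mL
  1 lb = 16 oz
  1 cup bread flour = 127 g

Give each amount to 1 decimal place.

Scaling factor: 54/15 = 18/5 = 3.6.
peanut butter: 4/3 cup × 18/5 × 258 g/cup ÷ 28.35 g/oz ≈ 43.7 oz
honey: 4 oz × 18/5 × 28.35 g/oz ÷ 340 g/cup ≈ 1.2 cup
cream cheese: (1 lb + 8 oz = 1.5 lb) × 18/5 × 16 oz/lb × 28.35 g/oz ≈ 2449.4 g
bread flour: 1.5 cup × 18/5 × 127 g/cup ÷ 1000 g/kg ≈ 0.7 kg

peanut butter: 43.7 oz; honey: 1.2 cup; cream cheese: 2449.4 g; bread flour: 0.7 kg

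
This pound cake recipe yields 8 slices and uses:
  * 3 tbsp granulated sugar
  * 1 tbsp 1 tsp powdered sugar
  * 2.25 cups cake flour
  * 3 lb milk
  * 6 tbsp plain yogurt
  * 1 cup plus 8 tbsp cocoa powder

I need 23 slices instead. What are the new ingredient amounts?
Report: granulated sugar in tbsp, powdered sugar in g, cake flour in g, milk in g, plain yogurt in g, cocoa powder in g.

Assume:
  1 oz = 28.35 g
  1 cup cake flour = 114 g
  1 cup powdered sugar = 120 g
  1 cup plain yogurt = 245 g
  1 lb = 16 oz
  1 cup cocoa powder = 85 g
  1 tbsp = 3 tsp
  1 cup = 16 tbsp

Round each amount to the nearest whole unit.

Scaling factor: 23/8 = 2.875.
granulated sugar: 3 tbsp × 23/8 ≈ 9 tbsp
powdered sugar: (1 tbsp + 1 tsp = 4/3 tbsp) × 23/8 ÷ 16 tbsp/cup × 120 g/cup ≈ 29 g
cake flour: 2.25 cup × 23/8 × 114 g/cup ≈ 737 g
milk: 3 lb × 23/8 × 16 oz/lb × 28.35 g/oz ≈ 3912 g
plain yogurt: 6 tbsp × 23/8 ÷ 16 tbsp/cup × 245 g/cup ≈ 264 g
cocoa powder: (1 cup + 8 tbsp = 1.5 cup) × 23/8 × 85 g/cup ≈ 367 g

granulated sugar: 9 tbsp; powdered sugar: 29 g; cake flour: 737 g; milk: 3912 g; plain yogurt: 264 g; cocoa powder: 367 g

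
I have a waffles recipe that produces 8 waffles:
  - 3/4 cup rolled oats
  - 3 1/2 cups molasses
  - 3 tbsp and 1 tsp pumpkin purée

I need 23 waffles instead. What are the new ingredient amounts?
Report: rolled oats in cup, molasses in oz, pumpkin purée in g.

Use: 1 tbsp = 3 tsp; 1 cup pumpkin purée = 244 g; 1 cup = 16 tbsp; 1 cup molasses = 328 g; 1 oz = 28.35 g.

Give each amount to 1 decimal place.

rolled oats: 2.2 cup; molasses: 116.4 oz; pumpkin purée: 146.1 g

Scaling factor: 23/8 = 2.875.
rolled oats: 0.75 cup × 23/8 ≈ 2.2 cup
molasses: 3.5 cup × 23/8 × 328 g/cup ÷ 28.35 g/oz ≈ 116.4 oz
pumpkin purée: (3 tbsp + 1 tsp = 10/3 tbsp) × 23/8 ÷ 16 tbsp/cup × 244 g/cup ≈ 146.1 g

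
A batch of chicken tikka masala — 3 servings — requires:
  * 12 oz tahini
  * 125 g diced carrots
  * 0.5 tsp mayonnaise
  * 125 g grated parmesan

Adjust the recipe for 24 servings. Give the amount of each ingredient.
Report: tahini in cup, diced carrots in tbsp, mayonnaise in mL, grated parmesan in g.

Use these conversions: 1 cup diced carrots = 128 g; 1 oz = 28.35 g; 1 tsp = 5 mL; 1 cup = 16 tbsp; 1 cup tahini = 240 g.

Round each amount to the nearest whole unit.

tahini: 11 cup; diced carrots: 125 tbsp; mayonnaise: 20 mL; grated parmesan: 1000 g

Scaling factor: 24/3 = 8.
tahini: 12 oz × 8 × 28.35 g/oz ÷ 240 g/cup ≈ 11 cup
diced carrots: 125 g × 8 ÷ 128 g/cup × 16 tbsp/cup = 125 tbsp
mayonnaise: 0.5 tsp × 8 × 5 mL/tsp = 20 mL
grated parmesan: 125 g × 8 = 1000 g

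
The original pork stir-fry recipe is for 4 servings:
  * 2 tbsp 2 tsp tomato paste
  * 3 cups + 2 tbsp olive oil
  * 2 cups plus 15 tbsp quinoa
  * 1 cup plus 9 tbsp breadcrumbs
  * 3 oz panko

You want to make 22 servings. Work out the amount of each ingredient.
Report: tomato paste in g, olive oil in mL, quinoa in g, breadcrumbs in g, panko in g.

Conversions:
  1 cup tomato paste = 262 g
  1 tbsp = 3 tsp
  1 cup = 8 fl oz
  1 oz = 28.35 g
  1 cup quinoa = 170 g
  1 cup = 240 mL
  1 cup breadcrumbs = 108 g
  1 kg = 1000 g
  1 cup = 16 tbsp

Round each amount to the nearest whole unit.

Scaling factor: 22/4 = 11/2 = 5.5.
tomato paste: (2 tbsp + 2 tsp = 8/3 tbsp) × 11/2 ÷ 16 tbsp/cup × 262 g/cup ≈ 240 g
olive oil: (3 cup + 2 tbsp = 3.125 cup) × 11/2 × 240 mL/cup = 4125 mL
quinoa: (2 cup + 15 tbsp = 2.9375 cup) × 11/2 × 170 g/cup ≈ 2747 g
breadcrumbs: (1 cup + 9 tbsp = 1.5625 cup) × 11/2 × 108 g/cup ≈ 928 g
panko: 3 oz × 11/2 × 28.35 g/oz ≈ 468 g

tomato paste: 240 g; olive oil: 4125 mL; quinoa: 2747 g; breadcrumbs: 928 g; panko: 468 g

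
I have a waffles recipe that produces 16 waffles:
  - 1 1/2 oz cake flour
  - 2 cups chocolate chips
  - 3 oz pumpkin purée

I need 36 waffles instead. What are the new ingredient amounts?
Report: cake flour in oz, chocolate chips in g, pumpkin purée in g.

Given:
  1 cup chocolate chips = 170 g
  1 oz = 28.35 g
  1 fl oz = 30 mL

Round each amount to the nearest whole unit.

Scaling factor: 36/16 = 9/4 = 2.25.
cake flour: 1.5 oz × 9/4 ≈ 3 oz
chocolate chips: 2 cup × 9/4 × 170 g/cup = 765 g
pumpkin purée: 3 oz × 9/4 × 28.35 g/oz ≈ 191 g

cake flour: 3 oz; chocolate chips: 765 g; pumpkin purée: 191 g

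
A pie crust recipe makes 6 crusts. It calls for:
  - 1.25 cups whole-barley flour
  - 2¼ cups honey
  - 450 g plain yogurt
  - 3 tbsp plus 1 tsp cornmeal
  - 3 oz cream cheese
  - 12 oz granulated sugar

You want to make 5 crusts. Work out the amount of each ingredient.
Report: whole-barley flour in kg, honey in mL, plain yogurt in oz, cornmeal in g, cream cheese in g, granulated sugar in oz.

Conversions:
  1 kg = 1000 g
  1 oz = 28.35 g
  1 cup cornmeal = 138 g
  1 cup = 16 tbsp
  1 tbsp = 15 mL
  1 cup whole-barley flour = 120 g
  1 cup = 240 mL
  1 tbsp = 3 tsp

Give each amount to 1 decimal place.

whole-barley flour: 0.1 kg; honey: 450.0 mL; plain yogurt: 13.2 oz; cornmeal: 24.0 g; cream cheese: 70.9 g; granulated sugar: 10.0 oz

Scaling factor: 5/6.
whole-barley flour: 1.25 cup × 5/6 × 120 g/cup ÷ 1000 g/kg ≈ 0.1 kg
honey: 2.25 cup × 5/6 × 240 mL/cup = 450.0 mL
plain yogurt: 450 g × 5/6 ÷ 28.35 g/oz ≈ 13.2 oz
cornmeal: (3 tbsp + 1 tsp = 10/3 tbsp) × 5/6 ÷ 16 tbsp/cup × 138 g/cup ≈ 24.0 g
cream cheese: 3 oz × 5/6 × 28.35 g/oz ≈ 70.9 g
granulated sugar: 12 oz × 5/6 = 10.0 oz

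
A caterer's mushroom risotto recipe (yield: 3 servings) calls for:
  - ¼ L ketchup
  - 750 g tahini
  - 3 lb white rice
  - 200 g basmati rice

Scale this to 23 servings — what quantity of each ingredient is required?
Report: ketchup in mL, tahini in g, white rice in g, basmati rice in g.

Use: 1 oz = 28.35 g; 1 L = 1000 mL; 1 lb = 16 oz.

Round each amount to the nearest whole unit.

Scaling factor: 23/3.
ketchup: 0.25 L × 23/3 × 1000 mL/L ≈ 1917 mL
tahini: 750 g × 23/3 = 5750 g
white rice: 3 lb × 23/3 × 16 oz/lb × 28.35 g/oz ≈ 10433 g
basmati rice: 200 g × 23/3 ≈ 1533 g

ketchup: 1917 mL; tahini: 5750 g; white rice: 10433 g; basmati rice: 1533 g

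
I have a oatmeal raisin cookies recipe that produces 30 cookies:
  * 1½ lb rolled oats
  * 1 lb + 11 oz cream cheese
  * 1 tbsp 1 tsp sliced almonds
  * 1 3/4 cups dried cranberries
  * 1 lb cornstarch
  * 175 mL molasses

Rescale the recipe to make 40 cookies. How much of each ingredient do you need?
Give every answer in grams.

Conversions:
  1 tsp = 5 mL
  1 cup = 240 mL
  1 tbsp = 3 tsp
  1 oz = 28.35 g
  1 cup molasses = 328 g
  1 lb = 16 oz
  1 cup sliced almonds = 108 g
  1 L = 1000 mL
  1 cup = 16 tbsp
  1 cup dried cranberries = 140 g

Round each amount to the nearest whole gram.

Scaling factor: 40/30 = 4/3.
rolled oats: 1.5 lb × 4/3 × 16 oz/lb × 28.35 g/oz ≈ 907 g
cream cheese: (1 lb + 11 oz = 1.6875 lb) × 4/3 × 16 oz/lb × 28.35 g/oz ≈ 1021 g
sliced almonds: (1 tbsp + 1 tsp = 4/3 tbsp) × 4/3 ÷ 16 tbsp/cup × 108 g/cup = 12 g
dried cranberries: 1.75 cup × 4/3 × 140 g/cup ≈ 327 g
cornstarch: 1 lb × 4/3 × 16 oz/lb × 28.35 g/oz ≈ 605 g
molasses: 175 mL × 4/3 ÷ 240 mL/cup × 328 g/cup ≈ 319 g

rolled oats: 907 g; cream cheese: 1021 g; sliced almonds: 12 g; dried cranberries: 327 g; cornstarch: 605 g; molasses: 319 g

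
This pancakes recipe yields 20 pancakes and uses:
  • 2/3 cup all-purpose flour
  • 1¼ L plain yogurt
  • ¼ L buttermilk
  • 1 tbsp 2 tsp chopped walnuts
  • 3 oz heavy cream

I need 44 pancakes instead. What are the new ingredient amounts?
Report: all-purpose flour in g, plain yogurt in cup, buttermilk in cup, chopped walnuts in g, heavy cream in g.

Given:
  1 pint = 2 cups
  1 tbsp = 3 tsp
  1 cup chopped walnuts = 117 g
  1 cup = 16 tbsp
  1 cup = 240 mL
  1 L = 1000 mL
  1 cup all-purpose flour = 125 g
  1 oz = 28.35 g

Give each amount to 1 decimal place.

all-purpose flour: 183.3 g; plain yogurt: 11.5 cup; buttermilk: 2.3 cup; chopped walnuts: 26.8 g; heavy cream: 187.1 g

Scaling factor: 44/20 = 11/5 = 2.2.
all-purpose flour: 2/3 cup × 11/5 × 125 g/cup ≈ 183.3 g
plain yogurt: 1.25 L × 11/5 × 1000 mL/L ÷ 240 mL/cup ≈ 11.5 cup
buttermilk: 0.25 L × 11/5 × 1000 mL/L ÷ 240 mL/cup ≈ 2.3 cup
chopped walnuts: (1 tbsp + 2 tsp = 5/3 tbsp) × 11/5 ÷ 16 tbsp/cup × 117 g/cup ≈ 26.8 g
heavy cream: 3 oz × 11/5 × 28.35 g/oz ≈ 187.1 g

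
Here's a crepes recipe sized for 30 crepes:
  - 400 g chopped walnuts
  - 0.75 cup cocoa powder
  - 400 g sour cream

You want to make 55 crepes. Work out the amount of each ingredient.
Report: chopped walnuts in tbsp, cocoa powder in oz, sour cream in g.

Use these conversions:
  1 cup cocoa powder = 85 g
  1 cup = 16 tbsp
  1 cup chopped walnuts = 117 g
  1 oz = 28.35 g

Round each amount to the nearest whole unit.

chopped walnuts: 100 tbsp; cocoa powder: 4 oz; sour cream: 733 g

Scaling factor: 55/30 = 11/6.
chopped walnuts: 400 g × 11/6 ÷ 117 g/cup × 16 tbsp/cup ≈ 100 tbsp
cocoa powder: 0.75 cup × 11/6 × 85 g/cup ÷ 28.35 g/oz ≈ 4 oz
sour cream: 400 g × 11/6 ≈ 733 g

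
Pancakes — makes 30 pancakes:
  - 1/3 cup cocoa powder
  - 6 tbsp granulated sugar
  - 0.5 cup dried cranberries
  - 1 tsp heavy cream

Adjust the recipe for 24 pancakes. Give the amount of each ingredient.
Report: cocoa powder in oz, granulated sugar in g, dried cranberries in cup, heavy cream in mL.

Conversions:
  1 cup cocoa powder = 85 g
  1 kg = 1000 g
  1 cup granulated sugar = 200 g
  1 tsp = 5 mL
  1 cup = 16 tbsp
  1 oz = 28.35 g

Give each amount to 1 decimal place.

cocoa powder: 0.8 oz; granulated sugar: 60.0 g; dried cranberries: 0.4 cup; heavy cream: 4.0 mL

Scaling factor: 24/30 = 4/5 = 0.8.
cocoa powder: 1/3 cup × 4/5 × 85 g/cup ÷ 28.35 g/oz ≈ 0.8 oz
granulated sugar: 6 tbsp × 4/5 ÷ 16 tbsp/cup × 200 g/cup = 60.0 g
dried cranberries: 0.5 cup × 4/5 = 0.4 cup
heavy cream: 1 tsp × 4/5 × 5 mL/tsp = 4.0 mL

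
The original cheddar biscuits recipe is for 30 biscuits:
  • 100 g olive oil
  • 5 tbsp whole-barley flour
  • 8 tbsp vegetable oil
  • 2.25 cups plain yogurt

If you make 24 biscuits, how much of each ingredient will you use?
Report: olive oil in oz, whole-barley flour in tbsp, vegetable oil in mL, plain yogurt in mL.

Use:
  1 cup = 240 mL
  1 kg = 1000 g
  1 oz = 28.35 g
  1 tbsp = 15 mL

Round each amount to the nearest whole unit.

olive oil: 3 oz; whole-barley flour: 4 tbsp; vegetable oil: 96 mL; plain yogurt: 432 mL

Scaling factor: 24/30 = 4/5 = 0.8.
olive oil: 100 g × 4/5 ÷ 28.35 g/oz ≈ 3 oz
whole-barley flour: 5 tbsp × 4/5 = 4 tbsp
vegetable oil: 8 tbsp × 4/5 × 15 mL/tbsp = 96 mL
plain yogurt: 2.25 cup × 4/5 × 240 mL/cup = 432 mL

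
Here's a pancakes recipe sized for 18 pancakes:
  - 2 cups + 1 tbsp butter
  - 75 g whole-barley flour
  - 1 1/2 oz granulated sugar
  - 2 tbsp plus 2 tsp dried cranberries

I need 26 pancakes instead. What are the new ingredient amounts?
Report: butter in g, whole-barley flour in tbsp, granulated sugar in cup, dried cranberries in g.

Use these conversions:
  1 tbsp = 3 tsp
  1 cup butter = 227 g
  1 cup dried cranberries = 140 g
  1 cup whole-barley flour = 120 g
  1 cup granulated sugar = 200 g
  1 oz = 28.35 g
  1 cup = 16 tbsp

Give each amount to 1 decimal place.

Scaling factor: 26/18 = 13/9.
butter: (2 cup + 1 tbsp = 2.0625 cup) × 13/9 × 227 g/cup ≈ 676.3 g
whole-barley flour: 75 g × 13/9 ÷ 120 g/cup × 16 tbsp/cup ≈ 14.4 tbsp
granulated sugar: 1.5 oz × 13/9 × 28.35 g/oz ÷ 200 g/cup ≈ 0.3 cup
dried cranberries: (2 tbsp + 2 tsp = 8/3 tbsp) × 13/9 ÷ 16 tbsp/cup × 140 g/cup ≈ 33.7 g

butter: 676.3 g; whole-barley flour: 14.4 tbsp; granulated sugar: 0.3 cup; dried cranberries: 33.7 g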